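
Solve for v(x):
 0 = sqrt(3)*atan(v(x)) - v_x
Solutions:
 Integral(1/atan(_y), (_y, v(x))) = C1 + sqrt(3)*x


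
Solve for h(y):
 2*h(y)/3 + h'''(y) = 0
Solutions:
 h(y) = C3*exp(-2^(1/3)*3^(2/3)*y/3) + (C1*sin(2^(1/3)*3^(1/6)*y/2) + C2*cos(2^(1/3)*3^(1/6)*y/2))*exp(2^(1/3)*3^(2/3)*y/6)


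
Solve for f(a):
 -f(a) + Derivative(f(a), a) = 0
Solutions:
 f(a) = C1*exp(a)


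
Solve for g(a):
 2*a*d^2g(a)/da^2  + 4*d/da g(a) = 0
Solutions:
 g(a) = C1 + C2/a


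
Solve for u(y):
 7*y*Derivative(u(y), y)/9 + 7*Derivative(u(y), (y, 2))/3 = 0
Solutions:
 u(y) = C1 + C2*erf(sqrt(6)*y/6)


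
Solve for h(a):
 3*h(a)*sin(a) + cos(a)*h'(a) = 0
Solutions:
 h(a) = C1*cos(a)^3


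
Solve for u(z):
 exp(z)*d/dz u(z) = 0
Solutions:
 u(z) = C1


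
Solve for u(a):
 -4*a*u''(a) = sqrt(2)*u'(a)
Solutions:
 u(a) = C1 + C2*a^(1 - sqrt(2)/4)


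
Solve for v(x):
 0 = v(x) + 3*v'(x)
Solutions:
 v(x) = C1*exp(-x/3)


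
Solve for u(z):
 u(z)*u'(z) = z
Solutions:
 u(z) = -sqrt(C1 + z^2)
 u(z) = sqrt(C1 + z^2)


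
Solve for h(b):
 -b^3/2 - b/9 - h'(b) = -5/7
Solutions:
 h(b) = C1 - b^4/8 - b^2/18 + 5*b/7


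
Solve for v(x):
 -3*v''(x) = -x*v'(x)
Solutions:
 v(x) = C1 + C2*erfi(sqrt(6)*x/6)


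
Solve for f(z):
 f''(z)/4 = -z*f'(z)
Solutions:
 f(z) = C1 + C2*erf(sqrt(2)*z)


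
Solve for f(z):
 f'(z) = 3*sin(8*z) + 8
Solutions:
 f(z) = C1 + 8*z - 3*cos(8*z)/8


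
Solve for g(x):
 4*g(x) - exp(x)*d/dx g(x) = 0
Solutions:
 g(x) = C1*exp(-4*exp(-x))


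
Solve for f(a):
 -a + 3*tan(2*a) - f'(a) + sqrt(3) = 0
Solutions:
 f(a) = C1 - a^2/2 + sqrt(3)*a - 3*log(cos(2*a))/2


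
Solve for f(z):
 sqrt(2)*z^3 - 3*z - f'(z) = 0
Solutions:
 f(z) = C1 + sqrt(2)*z^4/4 - 3*z^2/2


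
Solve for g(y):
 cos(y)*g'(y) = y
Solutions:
 g(y) = C1 + Integral(y/cos(y), y)


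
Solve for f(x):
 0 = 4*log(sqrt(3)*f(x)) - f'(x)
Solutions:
 -Integral(1/(2*log(_y) + log(3)), (_y, f(x)))/2 = C1 - x


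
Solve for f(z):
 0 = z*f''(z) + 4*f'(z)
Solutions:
 f(z) = C1 + C2/z^3


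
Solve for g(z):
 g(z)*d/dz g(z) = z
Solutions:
 g(z) = -sqrt(C1 + z^2)
 g(z) = sqrt(C1 + z^2)


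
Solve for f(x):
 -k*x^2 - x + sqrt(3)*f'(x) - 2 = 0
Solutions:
 f(x) = C1 + sqrt(3)*k*x^3/9 + sqrt(3)*x^2/6 + 2*sqrt(3)*x/3


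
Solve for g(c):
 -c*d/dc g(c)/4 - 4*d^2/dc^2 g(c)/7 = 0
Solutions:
 g(c) = C1 + C2*erf(sqrt(14)*c/8)


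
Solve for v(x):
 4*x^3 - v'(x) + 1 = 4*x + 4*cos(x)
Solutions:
 v(x) = C1 + x^4 - 2*x^2 + x - 4*sin(x)


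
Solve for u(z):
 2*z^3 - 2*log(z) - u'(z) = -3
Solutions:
 u(z) = C1 + z^4/2 - 2*z*log(z) + 5*z


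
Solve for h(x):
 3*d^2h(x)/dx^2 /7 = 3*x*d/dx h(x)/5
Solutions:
 h(x) = C1 + C2*erfi(sqrt(70)*x/10)


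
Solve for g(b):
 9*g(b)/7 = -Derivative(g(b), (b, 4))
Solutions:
 g(b) = (C1*sin(sqrt(6)*7^(3/4)*b/14) + C2*cos(sqrt(6)*7^(3/4)*b/14))*exp(-sqrt(6)*7^(3/4)*b/14) + (C3*sin(sqrt(6)*7^(3/4)*b/14) + C4*cos(sqrt(6)*7^(3/4)*b/14))*exp(sqrt(6)*7^(3/4)*b/14)


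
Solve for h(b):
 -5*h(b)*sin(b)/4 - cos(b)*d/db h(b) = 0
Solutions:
 h(b) = C1*cos(b)^(5/4)


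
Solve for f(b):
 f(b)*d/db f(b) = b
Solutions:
 f(b) = -sqrt(C1 + b^2)
 f(b) = sqrt(C1 + b^2)


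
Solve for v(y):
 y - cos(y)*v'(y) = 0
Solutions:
 v(y) = C1 + Integral(y/cos(y), y)


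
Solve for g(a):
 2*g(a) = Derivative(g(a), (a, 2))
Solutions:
 g(a) = C1*exp(-sqrt(2)*a) + C2*exp(sqrt(2)*a)


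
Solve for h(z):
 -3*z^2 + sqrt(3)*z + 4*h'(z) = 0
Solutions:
 h(z) = C1 + z^3/4 - sqrt(3)*z^2/8


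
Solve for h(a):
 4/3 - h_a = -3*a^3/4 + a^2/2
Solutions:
 h(a) = C1 + 3*a^4/16 - a^3/6 + 4*a/3


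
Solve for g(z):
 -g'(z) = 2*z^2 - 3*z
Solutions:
 g(z) = C1 - 2*z^3/3 + 3*z^2/2


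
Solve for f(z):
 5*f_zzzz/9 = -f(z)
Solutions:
 f(z) = (C1*sin(5^(3/4)*sqrt(6)*z/10) + C2*cos(5^(3/4)*sqrt(6)*z/10))*exp(-5^(3/4)*sqrt(6)*z/10) + (C3*sin(5^(3/4)*sqrt(6)*z/10) + C4*cos(5^(3/4)*sqrt(6)*z/10))*exp(5^(3/4)*sqrt(6)*z/10)


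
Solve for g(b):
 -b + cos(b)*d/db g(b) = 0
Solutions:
 g(b) = C1 + Integral(b/cos(b), b)


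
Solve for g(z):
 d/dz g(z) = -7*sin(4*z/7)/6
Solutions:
 g(z) = C1 + 49*cos(4*z/7)/24


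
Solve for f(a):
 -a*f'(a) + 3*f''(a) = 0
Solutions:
 f(a) = C1 + C2*erfi(sqrt(6)*a/6)


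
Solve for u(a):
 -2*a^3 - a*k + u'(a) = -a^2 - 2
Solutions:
 u(a) = C1 + a^4/2 - a^3/3 + a^2*k/2 - 2*a


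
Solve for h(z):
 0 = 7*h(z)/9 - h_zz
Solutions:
 h(z) = C1*exp(-sqrt(7)*z/3) + C2*exp(sqrt(7)*z/3)


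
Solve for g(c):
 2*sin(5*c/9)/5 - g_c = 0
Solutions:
 g(c) = C1 - 18*cos(5*c/9)/25


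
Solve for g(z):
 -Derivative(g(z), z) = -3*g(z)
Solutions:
 g(z) = C1*exp(3*z)


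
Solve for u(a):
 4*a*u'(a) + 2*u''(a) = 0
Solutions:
 u(a) = C1 + C2*erf(a)


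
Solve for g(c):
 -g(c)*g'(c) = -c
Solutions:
 g(c) = -sqrt(C1 + c^2)
 g(c) = sqrt(C1 + c^2)


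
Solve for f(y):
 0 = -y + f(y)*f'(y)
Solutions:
 f(y) = -sqrt(C1 + y^2)
 f(y) = sqrt(C1 + y^2)


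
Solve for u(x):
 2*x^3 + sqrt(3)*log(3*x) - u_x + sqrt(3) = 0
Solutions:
 u(x) = C1 + x^4/2 + sqrt(3)*x*log(x) + sqrt(3)*x*log(3)


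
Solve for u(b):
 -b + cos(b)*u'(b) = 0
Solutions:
 u(b) = C1 + Integral(b/cos(b), b)


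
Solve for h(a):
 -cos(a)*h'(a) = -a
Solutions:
 h(a) = C1 + Integral(a/cos(a), a)


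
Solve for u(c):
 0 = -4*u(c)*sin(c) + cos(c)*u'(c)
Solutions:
 u(c) = C1/cos(c)^4


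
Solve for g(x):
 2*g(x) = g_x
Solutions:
 g(x) = C1*exp(2*x)


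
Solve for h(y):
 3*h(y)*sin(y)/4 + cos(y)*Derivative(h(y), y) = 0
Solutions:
 h(y) = C1*cos(y)^(3/4)


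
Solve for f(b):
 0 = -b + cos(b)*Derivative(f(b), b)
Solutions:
 f(b) = C1 + Integral(b/cos(b), b)


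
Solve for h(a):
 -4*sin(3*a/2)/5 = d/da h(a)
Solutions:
 h(a) = C1 + 8*cos(3*a/2)/15


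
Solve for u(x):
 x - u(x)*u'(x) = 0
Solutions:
 u(x) = -sqrt(C1 + x^2)
 u(x) = sqrt(C1 + x^2)


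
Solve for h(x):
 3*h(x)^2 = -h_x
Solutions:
 h(x) = 1/(C1 + 3*x)


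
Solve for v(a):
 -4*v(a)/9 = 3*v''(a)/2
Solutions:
 v(a) = C1*sin(2*sqrt(6)*a/9) + C2*cos(2*sqrt(6)*a/9)


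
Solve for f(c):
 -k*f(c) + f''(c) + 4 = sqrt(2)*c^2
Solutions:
 f(c) = C1*exp(-c*sqrt(k)) + C2*exp(c*sqrt(k)) - sqrt(2)*c^2/k + 4/k - 2*sqrt(2)/k^2


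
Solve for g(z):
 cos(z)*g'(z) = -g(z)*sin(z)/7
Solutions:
 g(z) = C1*cos(z)^(1/7)


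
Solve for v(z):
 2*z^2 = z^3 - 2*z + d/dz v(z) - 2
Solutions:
 v(z) = C1 - z^4/4 + 2*z^3/3 + z^2 + 2*z


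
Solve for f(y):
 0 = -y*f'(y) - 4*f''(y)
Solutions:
 f(y) = C1 + C2*erf(sqrt(2)*y/4)


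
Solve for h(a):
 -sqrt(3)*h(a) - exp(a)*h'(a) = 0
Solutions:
 h(a) = C1*exp(sqrt(3)*exp(-a))


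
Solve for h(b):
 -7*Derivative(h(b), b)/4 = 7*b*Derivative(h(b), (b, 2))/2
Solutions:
 h(b) = C1 + C2*sqrt(b)


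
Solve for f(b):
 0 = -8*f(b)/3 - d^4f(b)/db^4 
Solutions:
 f(b) = (C1*sin(2^(1/4)*3^(3/4)*b/3) + C2*cos(2^(1/4)*3^(3/4)*b/3))*exp(-2^(1/4)*3^(3/4)*b/3) + (C3*sin(2^(1/4)*3^(3/4)*b/3) + C4*cos(2^(1/4)*3^(3/4)*b/3))*exp(2^(1/4)*3^(3/4)*b/3)


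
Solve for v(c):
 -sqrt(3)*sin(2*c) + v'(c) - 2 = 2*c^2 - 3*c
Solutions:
 v(c) = C1 + 2*c^3/3 - 3*c^2/2 + 2*c - sqrt(3)*cos(2*c)/2


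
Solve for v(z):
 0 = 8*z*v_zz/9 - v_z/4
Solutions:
 v(z) = C1 + C2*z^(41/32)


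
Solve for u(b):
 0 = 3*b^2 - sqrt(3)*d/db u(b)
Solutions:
 u(b) = C1 + sqrt(3)*b^3/3


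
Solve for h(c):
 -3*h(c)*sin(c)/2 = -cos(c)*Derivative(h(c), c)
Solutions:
 h(c) = C1/cos(c)^(3/2)


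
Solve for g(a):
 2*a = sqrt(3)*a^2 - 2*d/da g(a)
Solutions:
 g(a) = C1 + sqrt(3)*a^3/6 - a^2/2


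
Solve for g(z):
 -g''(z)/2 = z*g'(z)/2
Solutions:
 g(z) = C1 + C2*erf(sqrt(2)*z/2)


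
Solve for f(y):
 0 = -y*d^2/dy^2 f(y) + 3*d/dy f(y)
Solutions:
 f(y) = C1 + C2*y^4


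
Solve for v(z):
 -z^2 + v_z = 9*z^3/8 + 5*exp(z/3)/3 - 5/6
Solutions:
 v(z) = C1 + 9*z^4/32 + z^3/3 - 5*z/6 + 5*exp(z/3)


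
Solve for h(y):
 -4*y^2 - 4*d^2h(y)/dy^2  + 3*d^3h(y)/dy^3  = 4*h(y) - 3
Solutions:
 h(y) = C1*exp(y*(-2^(1/3)*(9*sqrt(921) + 275)^(1/3) - 8*2^(2/3)/(9*sqrt(921) + 275)^(1/3) + 8)/18)*sin(2^(1/3)*sqrt(3)*y*(-(9*sqrt(921) + 275)^(1/3) + 8*2^(1/3)/(9*sqrt(921) + 275)^(1/3))/18) + C2*exp(y*(-2^(1/3)*(9*sqrt(921) + 275)^(1/3) - 8*2^(2/3)/(9*sqrt(921) + 275)^(1/3) + 8)/18)*cos(2^(1/3)*sqrt(3)*y*(-(9*sqrt(921) + 275)^(1/3) + 8*2^(1/3)/(9*sqrt(921) + 275)^(1/3))/18) + C3*exp(y*(8*2^(2/3)/(9*sqrt(921) + 275)^(1/3) + 4 + 2^(1/3)*(9*sqrt(921) + 275)^(1/3))/9) - y^2 + 11/4


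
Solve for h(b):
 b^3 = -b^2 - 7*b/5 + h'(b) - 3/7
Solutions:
 h(b) = C1 + b^4/4 + b^3/3 + 7*b^2/10 + 3*b/7


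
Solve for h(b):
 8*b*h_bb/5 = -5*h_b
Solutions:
 h(b) = C1 + C2/b^(17/8)


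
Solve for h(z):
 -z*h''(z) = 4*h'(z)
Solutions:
 h(z) = C1 + C2/z^3


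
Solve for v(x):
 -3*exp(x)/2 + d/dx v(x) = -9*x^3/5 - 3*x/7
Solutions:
 v(x) = C1 - 9*x^4/20 - 3*x^2/14 + 3*exp(x)/2


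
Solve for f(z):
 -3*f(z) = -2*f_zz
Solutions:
 f(z) = C1*exp(-sqrt(6)*z/2) + C2*exp(sqrt(6)*z/2)


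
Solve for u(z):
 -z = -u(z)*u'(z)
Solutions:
 u(z) = -sqrt(C1 + z^2)
 u(z) = sqrt(C1 + z^2)


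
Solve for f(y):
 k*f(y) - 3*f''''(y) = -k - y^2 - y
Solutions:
 f(y) = C1*exp(-3^(3/4)*k^(1/4)*y/3) + C2*exp(3^(3/4)*k^(1/4)*y/3) + C3*exp(-3^(3/4)*I*k^(1/4)*y/3) + C4*exp(3^(3/4)*I*k^(1/4)*y/3) - 1 - y^2/k - y/k


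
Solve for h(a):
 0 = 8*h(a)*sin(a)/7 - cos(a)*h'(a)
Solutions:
 h(a) = C1/cos(a)^(8/7)


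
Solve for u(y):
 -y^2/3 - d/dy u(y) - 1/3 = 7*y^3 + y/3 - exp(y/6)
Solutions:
 u(y) = C1 - 7*y^4/4 - y^3/9 - y^2/6 - y/3 + 6*exp(y/6)


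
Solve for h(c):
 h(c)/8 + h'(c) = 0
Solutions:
 h(c) = C1*exp(-c/8)


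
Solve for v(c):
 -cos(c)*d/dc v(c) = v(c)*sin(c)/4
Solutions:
 v(c) = C1*cos(c)^(1/4)


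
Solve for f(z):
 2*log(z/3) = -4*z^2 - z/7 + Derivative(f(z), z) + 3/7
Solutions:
 f(z) = C1 + 4*z^3/3 + z^2/14 + 2*z*log(z) - 17*z/7 - 2*z*log(3)


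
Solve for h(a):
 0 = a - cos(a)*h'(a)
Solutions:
 h(a) = C1 + Integral(a/cos(a), a)


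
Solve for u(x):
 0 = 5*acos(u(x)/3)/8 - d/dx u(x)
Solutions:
 Integral(1/acos(_y/3), (_y, u(x))) = C1 + 5*x/8


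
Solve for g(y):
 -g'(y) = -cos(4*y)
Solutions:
 g(y) = C1 + sin(4*y)/4


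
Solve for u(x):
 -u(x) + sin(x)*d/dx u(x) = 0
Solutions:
 u(x) = C1*sqrt(cos(x) - 1)/sqrt(cos(x) + 1)


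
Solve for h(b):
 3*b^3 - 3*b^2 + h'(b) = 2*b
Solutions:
 h(b) = C1 - 3*b^4/4 + b^3 + b^2


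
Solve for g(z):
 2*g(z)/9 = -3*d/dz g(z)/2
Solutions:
 g(z) = C1*exp(-4*z/27)


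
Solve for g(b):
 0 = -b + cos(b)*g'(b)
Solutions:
 g(b) = C1 + Integral(b/cos(b), b)


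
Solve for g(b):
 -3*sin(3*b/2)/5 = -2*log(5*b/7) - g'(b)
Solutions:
 g(b) = C1 - 2*b*log(b) - 2*b*log(5) + 2*b + 2*b*log(7) - 2*cos(3*b/2)/5


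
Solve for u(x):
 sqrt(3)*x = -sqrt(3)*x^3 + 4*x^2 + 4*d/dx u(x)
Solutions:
 u(x) = C1 + sqrt(3)*x^4/16 - x^3/3 + sqrt(3)*x^2/8


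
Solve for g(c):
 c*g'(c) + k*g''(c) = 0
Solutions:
 g(c) = C1 + C2*sqrt(k)*erf(sqrt(2)*c*sqrt(1/k)/2)


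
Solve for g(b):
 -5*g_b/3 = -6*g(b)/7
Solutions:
 g(b) = C1*exp(18*b/35)


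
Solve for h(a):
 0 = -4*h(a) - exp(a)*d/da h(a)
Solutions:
 h(a) = C1*exp(4*exp(-a))


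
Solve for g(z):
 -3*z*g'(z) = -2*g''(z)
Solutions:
 g(z) = C1 + C2*erfi(sqrt(3)*z/2)


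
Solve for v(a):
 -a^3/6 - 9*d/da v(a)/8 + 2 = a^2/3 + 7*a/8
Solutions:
 v(a) = C1 - a^4/27 - 8*a^3/81 - 7*a^2/18 + 16*a/9


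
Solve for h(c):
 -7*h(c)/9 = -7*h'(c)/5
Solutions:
 h(c) = C1*exp(5*c/9)


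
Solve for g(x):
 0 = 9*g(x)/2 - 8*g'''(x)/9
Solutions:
 g(x) = C3*exp(3*2^(2/3)*3^(1/3)*x/4) + (C1*sin(3*2^(2/3)*3^(5/6)*x/8) + C2*cos(3*2^(2/3)*3^(5/6)*x/8))*exp(-3*2^(2/3)*3^(1/3)*x/8)


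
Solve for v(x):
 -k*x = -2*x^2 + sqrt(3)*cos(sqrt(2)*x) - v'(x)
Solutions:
 v(x) = C1 + k*x^2/2 - 2*x^3/3 + sqrt(6)*sin(sqrt(2)*x)/2


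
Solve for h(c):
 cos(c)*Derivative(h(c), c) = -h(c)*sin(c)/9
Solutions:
 h(c) = C1*cos(c)^(1/9)


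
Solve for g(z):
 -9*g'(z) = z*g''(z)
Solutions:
 g(z) = C1 + C2/z^8


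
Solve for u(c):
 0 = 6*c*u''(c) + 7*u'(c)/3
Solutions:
 u(c) = C1 + C2*c^(11/18)


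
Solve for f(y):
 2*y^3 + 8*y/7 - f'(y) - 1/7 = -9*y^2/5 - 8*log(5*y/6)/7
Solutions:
 f(y) = C1 + y^4/2 + 3*y^3/5 + 4*y^2/7 + 8*y*log(y)/7 - 8*y*log(6)/7 - 9*y/7 + 8*y*log(5)/7


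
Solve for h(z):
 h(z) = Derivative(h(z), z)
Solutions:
 h(z) = C1*exp(z)


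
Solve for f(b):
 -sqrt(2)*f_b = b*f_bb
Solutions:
 f(b) = C1 + C2*b^(1 - sqrt(2))


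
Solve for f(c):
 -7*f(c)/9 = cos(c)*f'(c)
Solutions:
 f(c) = C1*(sin(c) - 1)^(7/18)/(sin(c) + 1)^(7/18)


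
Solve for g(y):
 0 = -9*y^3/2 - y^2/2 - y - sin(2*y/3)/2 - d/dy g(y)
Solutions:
 g(y) = C1 - 9*y^4/8 - y^3/6 - y^2/2 + 3*cos(2*y/3)/4


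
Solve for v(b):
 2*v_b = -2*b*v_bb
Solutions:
 v(b) = C1 + C2*log(b)


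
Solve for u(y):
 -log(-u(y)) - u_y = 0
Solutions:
 -li(-u(y)) = C1 - y


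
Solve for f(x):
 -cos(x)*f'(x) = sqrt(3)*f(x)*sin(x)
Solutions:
 f(x) = C1*cos(x)^(sqrt(3))


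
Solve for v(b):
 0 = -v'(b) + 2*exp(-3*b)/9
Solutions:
 v(b) = C1 - 2*exp(-3*b)/27


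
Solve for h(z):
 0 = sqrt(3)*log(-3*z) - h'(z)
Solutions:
 h(z) = C1 + sqrt(3)*z*log(-z) + sqrt(3)*z*(-1 + log(3))


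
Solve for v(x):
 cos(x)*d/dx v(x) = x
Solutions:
 v(x) = C1 + Integral(x/cos(x), x)


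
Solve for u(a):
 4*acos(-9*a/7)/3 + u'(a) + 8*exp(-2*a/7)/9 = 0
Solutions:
 u(a) = C1 - 4*a*acos(-9*a/7)/3 - 4*sqrt(49 - 81*a^2)/27 + 28*exp(-2*a/7)/9


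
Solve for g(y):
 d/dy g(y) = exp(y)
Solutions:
 g(y) = C1 + exp(y)


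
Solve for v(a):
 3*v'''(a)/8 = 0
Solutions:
 v(a) = C1 + C2*a + C3*a^2


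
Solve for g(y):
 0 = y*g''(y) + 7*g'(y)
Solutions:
 g(y) = C1 + C2/y^6


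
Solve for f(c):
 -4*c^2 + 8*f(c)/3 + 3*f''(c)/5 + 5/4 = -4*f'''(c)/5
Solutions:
 f(c) = C1*exp(c*(-6 + 3*3^(1/3)/(8*sqrt(1630) + 323)^(1/3) + 3^(2/3)*(8*sqrt(1630) + 323)^(1/3))/24)*sin(3^(1/6)*c*(-(8*sqrt(1630) + 323)^(1/3) + 3^(2/3)/(8*sqrt(1630) + 323)^(1/3))/8) + C2*exp(c*(-6 + 3*3^(1/3)/(8*sqrt(1630) + 323)^(1/3) + 3^(2/3)*(8*sqrt(1630) + 323)^(1/3))/24)*cos(3^(1/6)*c*(-(8*sqrt(1630) + 323)^(1/3) + 3^(2/3)/(8*sqrt(1630) + 323)^(1/3))/8) + C3*exp(-c*(3*3^(1/3)/(8*sqrt(1630) + 323)^(1/3) + 3 + 3^(2/3)*(8*sqrt(1630) + 323)^(1/3))/12) + 3*c^2/2 - 183/160


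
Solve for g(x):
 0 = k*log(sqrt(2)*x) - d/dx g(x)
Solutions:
 g(x) = C1 + k*x*log(x) - k*x + k*x*log(2)/2


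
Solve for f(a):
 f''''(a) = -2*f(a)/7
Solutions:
 f(a) = (C1*sin(14^(3/4)*a/14) + C2*cos(14^(3/4)*a/14))*exp(-14^(3/4)*a/14) + (C3*sin(14^(3/4)*a/14) + C4*cos(14^(3/4)*a/14))*exp(14^(3/4)*a/14)


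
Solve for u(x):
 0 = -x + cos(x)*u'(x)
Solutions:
 u(x) = C1 + Integral(x/cos(x), x)


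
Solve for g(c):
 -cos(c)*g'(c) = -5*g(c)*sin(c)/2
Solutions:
 g(c) = C1/cos(c)^(5/2)


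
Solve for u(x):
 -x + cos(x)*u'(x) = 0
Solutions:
 u(x) = C1 + Integral(x/cos(x), x)


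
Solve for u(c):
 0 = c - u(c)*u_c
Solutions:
 u(c) = -sqrt(C1 + c^2)
 u(c) = sqrt(C1 + c^2)


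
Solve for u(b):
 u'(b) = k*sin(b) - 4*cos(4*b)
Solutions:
 u(b) = C1 - k*cos(b) - sin(4*b)


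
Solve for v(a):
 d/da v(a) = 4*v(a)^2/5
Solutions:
 v(a) = -5/(C1 + 4*a)


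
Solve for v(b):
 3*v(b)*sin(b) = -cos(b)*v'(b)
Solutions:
 v(b) = C1*cos(b)^3


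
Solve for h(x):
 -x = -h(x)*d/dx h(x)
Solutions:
 h(x) = -sqrt(C1 + x^2)
 h(x) = sqrt(C1 + x^2)


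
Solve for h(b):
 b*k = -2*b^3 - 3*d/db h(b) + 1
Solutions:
 h(b) = C1 - b^4/6 - b^2*k/6 + b/3


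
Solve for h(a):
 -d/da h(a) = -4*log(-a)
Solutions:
 h(a) = C1 + 4*a*log(-a) - 4*a


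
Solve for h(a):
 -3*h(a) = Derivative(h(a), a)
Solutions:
 h(a) = C1*exp(-3*a)


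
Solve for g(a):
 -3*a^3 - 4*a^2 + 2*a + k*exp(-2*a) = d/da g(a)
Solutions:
 g(a) = C1 - 3*a^4/4 - 4*a^3/3 + a^2 - k*exp(-2*a)/2


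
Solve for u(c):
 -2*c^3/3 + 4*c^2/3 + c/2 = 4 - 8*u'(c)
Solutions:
 u(c) = C1 + c^4/48 - c^3/18 - c^2/32 + c/2


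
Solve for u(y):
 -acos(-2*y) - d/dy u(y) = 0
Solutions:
 u(y) = C1 - y*acos(-2*y) - sqrt(1 - 4*y^2)/2


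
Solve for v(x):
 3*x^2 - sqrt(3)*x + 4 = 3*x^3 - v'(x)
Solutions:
 v(x) = C1 + 3*x^4/4 - x^3 + sqrt(3)*x^2/2 - 4*x


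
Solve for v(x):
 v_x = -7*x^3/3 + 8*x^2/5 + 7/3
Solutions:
 v(x) = C1 - 7*x^4/12 + 8*x^3/15 + 7*x/3


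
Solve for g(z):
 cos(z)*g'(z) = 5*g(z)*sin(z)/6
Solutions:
 g(z) = C1/cos(z)^(5/6)


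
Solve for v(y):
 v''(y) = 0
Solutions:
 v(y) = C1 + C2*y


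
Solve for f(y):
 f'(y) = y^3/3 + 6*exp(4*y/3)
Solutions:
 f(y) = C1 + y^4/12 + 9*exp(4*y/3)/2


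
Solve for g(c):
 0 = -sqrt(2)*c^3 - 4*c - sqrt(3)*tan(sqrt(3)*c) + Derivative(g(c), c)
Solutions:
 g(c) = C1 + sqrt(2)*c^4/4 + 2*c^2 - log(cos(sqrt(3)*c))


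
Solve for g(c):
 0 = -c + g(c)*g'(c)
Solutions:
 g(c) = -sqrt(C1 + c^2)
 g(c) = sqrt(C1 + c^2)


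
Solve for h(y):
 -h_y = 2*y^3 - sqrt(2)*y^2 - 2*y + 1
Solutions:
 h(y) = C1 - y^4/2 + sqrt(2)*y^3/3 + y^2 - y


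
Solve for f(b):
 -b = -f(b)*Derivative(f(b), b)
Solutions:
 f(b) = -sqrt(C1 + b^2)
 f(b) = sqrt(C1 + b^2)


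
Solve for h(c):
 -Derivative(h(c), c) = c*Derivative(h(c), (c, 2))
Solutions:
 h(c) = C1 + C2*log(c)


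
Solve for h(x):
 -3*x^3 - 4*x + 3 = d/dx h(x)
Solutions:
 h(x) = C1 - 3*x^4/4 - 2*x^2 + 3*x


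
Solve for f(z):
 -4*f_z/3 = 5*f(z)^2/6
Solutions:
 f(z) = 8/(C1 + 5*z)


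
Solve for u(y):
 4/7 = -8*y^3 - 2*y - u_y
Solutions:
 u(y) = C1 - 2*y^4 - y^2 - 4*y/7


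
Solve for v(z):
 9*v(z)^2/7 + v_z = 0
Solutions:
 v(z) = 7/(C1 + 9*z)


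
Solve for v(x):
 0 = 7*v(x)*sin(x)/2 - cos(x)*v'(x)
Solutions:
 v(x) = C1/cos(x)^(7/2)


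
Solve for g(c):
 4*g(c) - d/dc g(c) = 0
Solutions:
 g(c) = C1*exp(4*c)


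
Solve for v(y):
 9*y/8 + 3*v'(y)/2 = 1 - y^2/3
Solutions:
 v(y) = C1 - 2*y^3/27 - 3*y^2/8 + 2*y/3


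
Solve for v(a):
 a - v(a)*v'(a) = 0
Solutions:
 v(a) = -sqrt(C1 + a^2)
 v(a) = sqrt(C1 + a^2)


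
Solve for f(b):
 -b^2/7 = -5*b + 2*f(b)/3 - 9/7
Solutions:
 f(b) = -3*b^2/14 + 15*b/2 + 27/14


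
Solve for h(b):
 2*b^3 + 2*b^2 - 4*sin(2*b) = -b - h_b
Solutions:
 h(b) = C1 - b^4/2 - 2*b^3/3 - b^2/2 - 2*cos(2*b)


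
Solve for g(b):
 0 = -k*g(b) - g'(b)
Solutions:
 g(b) = C1*exp(-b*k)


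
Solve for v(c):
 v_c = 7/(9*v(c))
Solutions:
 v(c) = -sqrt(C1 + 14*c)/3
 v(c) = sqrt(C1 + 14*c)/3


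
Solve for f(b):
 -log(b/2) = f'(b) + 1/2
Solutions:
 f(b) = C1 - b*log(b) + b/2 + b*log(2)


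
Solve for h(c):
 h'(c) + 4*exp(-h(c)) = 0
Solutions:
 h(c) = log(C1 - 4*c)


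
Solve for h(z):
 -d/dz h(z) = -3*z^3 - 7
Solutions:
 h(z) = C1 + 3*z^4/4 + 7*z


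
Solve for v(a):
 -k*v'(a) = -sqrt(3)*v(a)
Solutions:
 v(a) = C1*exp(sqrt(3)*a/k)


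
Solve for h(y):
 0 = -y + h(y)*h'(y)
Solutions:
 h(y) = -sqrt(C1 + y^2)
 h(y) = sqrt(C1 + y^2)


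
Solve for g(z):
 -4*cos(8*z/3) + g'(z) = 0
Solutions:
 g(z) = C1 + 3*sin(8*z/3)/2


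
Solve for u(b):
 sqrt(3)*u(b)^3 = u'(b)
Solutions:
 u(b) = -sqrt(2)*sqrt(-1/(C1 + sqrt(3)*b))/2
 u(b) = sqrt(2)*sqrt(-1/(C1 + sqrt(3)*b))/2


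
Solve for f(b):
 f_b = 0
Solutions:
 f(b) = C1


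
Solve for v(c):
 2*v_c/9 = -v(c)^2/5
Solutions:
 v(c) = 10/(C1 + 9*c)


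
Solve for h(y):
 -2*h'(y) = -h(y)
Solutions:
 h(y) = C1*exp(y/2)


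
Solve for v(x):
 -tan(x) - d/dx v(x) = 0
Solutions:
 v(x) = C1 + log(cos(x))


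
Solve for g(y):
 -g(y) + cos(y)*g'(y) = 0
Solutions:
 g(y) = C1*sqrt(sin(y) + 1)/sqrt(sin(y) - 1)


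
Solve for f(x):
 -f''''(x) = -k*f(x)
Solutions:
 f(x) = C1*exp(-k^(1/4)*x) + C2*exp(k^(1/4)*x) + C3*exp(-I*k^(1/4)*x) + C4*exp(I*k^(1/4)*x)


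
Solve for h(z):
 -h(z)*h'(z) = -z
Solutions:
 h(z) = -sqrt(C1 + z^2)
 h(z) = sqrt(C1 + z^2)


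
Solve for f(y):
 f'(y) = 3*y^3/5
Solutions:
 f(y) = C1 + 3*y^4/20


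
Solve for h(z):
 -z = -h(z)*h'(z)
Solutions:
 h(z) = -sqrt(C1 + z^2)
 h(z) = sqrt(C1 + z^2)


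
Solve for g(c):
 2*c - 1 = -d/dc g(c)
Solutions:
 g(c) = C1 - c^2 + c


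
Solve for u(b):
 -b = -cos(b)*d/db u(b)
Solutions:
 u(b) = C1 + Integral(b/cos(b), b)


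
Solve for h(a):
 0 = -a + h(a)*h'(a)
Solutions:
 h(a) = -sqrt(C1 + a^2)
 h(a) = sqrt(C1 + a^2)


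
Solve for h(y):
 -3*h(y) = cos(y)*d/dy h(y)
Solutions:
 h(y) = C1*(sin(y) - 1)^(3/2)/(sin(y) + 1)^(3/2)


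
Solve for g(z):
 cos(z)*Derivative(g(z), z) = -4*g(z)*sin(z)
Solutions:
 g(z) = C1*cos(z)^4


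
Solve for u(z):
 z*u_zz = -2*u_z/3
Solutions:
 u(z) = C1 + C2*z^(1/3)


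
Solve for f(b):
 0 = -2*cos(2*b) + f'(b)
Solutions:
 f(b) = C1 + sin(2*b)


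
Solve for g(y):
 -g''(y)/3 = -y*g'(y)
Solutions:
 g(y) = C1 + C2*erfi(sqrt(6)*y/2)


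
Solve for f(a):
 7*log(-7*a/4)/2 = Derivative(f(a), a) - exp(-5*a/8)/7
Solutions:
 f(a) = C1 + 7*a*log(-a)/2 + a*(-7*log(2) - 7/2 + 7*log(7)/2) - 8*exp(-5*a/8)/35


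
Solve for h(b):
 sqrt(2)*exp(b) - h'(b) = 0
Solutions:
 h(b) = C1 + sqrt(2)*exp(b)


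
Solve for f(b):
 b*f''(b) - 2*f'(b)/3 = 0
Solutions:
 f(b) = C1 + C2*b^(5/3)


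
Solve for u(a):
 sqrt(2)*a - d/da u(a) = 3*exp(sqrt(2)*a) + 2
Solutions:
 u(a) = C1 + sqrt(2)*a^2/2 - 2*a - 3*sqrt(2)*exp(sqrt(2)*a)/2


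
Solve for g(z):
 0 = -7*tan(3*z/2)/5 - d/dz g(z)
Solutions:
 g(z) = C1 + 14*log(cos(3*z/2))/15


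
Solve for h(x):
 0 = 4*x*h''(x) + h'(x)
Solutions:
 h(x) = C1 + C2*x^(3/4)


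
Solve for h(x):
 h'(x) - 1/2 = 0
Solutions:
 h(x) = C1 + x/2


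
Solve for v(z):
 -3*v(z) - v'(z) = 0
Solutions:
 v(z) = C1*exp(-3*z)


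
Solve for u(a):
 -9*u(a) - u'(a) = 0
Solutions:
 u(a) = C1*exp(-9*a)


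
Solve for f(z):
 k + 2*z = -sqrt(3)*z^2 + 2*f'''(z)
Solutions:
 f(z) = C1 + C2*z + C3*z^2 + k*z^3/12 + sqrt(3)*z^5/120 + z^4/24


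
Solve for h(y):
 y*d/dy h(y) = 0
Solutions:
 h(y) = C1


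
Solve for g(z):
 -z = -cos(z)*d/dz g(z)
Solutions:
 g(z) = C1 + Integral(z/cos(z), z)


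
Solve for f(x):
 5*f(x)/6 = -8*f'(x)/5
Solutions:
 f(x) = C1*exp(-25*x/48)


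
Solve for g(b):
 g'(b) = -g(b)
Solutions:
 g(b) = C1*exp(-b)


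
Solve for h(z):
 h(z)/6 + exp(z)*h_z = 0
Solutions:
 h(z) = C1*exp(exp(-z)/6)


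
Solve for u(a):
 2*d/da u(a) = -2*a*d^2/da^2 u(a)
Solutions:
 u(a) = C1 + C2*log(a)


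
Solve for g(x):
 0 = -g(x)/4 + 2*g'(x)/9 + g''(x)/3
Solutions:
 g(x) = C1*exp(x*(-2 + sqrt(31))/6) + C2*exp(-x*(2 + sqrt(31))/6)


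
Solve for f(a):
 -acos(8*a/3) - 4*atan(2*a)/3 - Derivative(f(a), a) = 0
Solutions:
 f(a) = C1 - a*acos(8*a/3) - 4*a*atan(2*a)/3 + sqrt(9 - 64*a^2)/8 + log(4*a^2 + 1)/3


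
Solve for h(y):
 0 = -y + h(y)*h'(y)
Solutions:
 h(y) = -sqrt(C1 + y^2)
 h(y) = sqrt(C1 + y^2)


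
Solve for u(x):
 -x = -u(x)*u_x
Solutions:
 u(x) = -sqrt(C1 + x^2)
 u(x) = sqrt(C1 + x^2)


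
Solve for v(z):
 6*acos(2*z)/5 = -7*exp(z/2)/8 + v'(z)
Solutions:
 v(z) = C1 + 6*z*acos(2*z)/5 - 3*sqrt(1 - 4*z^2)/5 + 7*exp(z/2)/4


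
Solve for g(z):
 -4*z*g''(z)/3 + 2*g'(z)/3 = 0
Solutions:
 g(z) = C1 + C2*z^(3/2)


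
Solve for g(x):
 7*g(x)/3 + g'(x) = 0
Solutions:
 g(x) = C1*exp(-7*x/3)


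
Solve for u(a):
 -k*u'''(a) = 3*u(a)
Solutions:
 u(a) = C1*exp(3^(1/3)*a*(-1/k)^(1/3)) + C2*exp(a*(-1/k)^(1/3)*(-3^(1/3) + 3^(5/6)*I)/2) + C3*exp(-a*(-1/k)^(1/3)*(3^(1/3) + 3^(5/6)*I)/2)


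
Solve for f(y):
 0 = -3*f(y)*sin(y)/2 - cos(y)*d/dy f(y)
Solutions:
 f(y) = C1*cos(y)^(3/2)


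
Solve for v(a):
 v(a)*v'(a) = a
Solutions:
 v(a) = -sqrt(C1 + a^2)
 v(a) = sqrt(C1 + a^2)


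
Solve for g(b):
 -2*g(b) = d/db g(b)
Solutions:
 g(b) = C1*exp(-2*b)


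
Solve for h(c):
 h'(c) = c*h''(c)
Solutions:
 h(c) = C1 + C2*c^2


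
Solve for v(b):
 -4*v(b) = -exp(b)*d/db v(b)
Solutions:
 v(b) = C1*exp(-4*exp(-b))


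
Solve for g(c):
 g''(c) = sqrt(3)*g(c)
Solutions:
 g(c) = C1*exp(-3^(1/4)*c) + C2*exp(3^(1/4)*c)


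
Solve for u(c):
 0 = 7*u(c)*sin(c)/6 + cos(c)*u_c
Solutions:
 u(c) = C1*cos(c)^(7/6)


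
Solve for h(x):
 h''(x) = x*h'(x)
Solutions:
 h(x) = C1 + C2*erfi(sqrt(2)*x/2)


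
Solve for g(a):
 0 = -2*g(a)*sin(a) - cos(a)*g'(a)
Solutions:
 g(a) = C1*cos(a)^2


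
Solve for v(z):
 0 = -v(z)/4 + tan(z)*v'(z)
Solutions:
 v(z) = C1*sin(z)^(1/4)


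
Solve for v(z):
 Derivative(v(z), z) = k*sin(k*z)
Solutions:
 v(z) = C1 - cos(k*z)


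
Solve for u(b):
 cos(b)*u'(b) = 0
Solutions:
 u(b) = C1


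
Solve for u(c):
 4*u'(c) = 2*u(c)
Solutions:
 u(c) = C1*exp(c/2)


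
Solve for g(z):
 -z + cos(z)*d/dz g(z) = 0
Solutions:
 g(z) = C1 + Integral(z/cos(z), z)


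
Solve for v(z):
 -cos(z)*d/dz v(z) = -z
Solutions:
 v(z) = C1 + Integral(z/cos(z), z)


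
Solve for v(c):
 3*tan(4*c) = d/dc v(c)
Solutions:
 v(c) = C1 - 3*log(cos(4*c))/4


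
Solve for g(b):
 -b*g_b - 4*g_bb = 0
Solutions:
 g(b) = C1 + C2*erf(sqrt(2)*b/4)


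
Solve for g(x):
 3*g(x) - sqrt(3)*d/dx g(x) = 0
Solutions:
 g(x) = C1*exp(sqrt(3)*x)


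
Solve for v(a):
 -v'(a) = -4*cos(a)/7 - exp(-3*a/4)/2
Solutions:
 v(a) = C1 + 4*sin(a)/7 - 2*exp(-3*a/4)/3


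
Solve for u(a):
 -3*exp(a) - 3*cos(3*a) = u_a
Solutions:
 u(a) = C1 - 3*exp(a) - sin(3*a)


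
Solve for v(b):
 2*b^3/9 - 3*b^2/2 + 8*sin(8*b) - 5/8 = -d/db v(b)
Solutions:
 v(b) = C1 - b^4/18 + b^3/2 + 5*b/8 + cos(8*b)


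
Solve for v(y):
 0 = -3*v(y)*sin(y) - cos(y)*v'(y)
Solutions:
 v(y) = C1*cos(y)^3


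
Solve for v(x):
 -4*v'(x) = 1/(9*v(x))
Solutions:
 v(x) = -sqrt(C1 - 2*x)/6
 v(x) = sqrt(C1 - 2*x)/6


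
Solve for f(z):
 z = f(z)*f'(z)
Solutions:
 f(z) = -sqrt(C1 + z^2)
 f(z) = sqrt(C1 + z^2)


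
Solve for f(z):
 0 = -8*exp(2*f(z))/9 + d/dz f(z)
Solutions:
 f(z) = log(-sqrt(-1/(C1 + 8*z))) - log(2)/2 + log(3)
 f(z) = log(-1/(C1 + 8*z))/2 - log(2)/2 + log(3)


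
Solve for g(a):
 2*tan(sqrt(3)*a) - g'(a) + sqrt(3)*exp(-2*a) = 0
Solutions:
 g(a) = C1 + sqrt(3)*log(tan(sqrt(3)*a)^2 + 1)/3 - sqrt(3)*exp(-2*a)/2


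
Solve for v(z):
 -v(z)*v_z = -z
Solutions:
 v(z) = -sqrt(C1 + z^2)
 v(z) = sqrt(C1 + z^2)


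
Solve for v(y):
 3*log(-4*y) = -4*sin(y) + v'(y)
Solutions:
 v(y) = C1 + 3*y*log(-y) - 3*y + 6*y*log(2) - 4*cos(y)


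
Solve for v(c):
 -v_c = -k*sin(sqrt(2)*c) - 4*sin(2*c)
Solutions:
 v(c) = C1 - sqrt(2)*k*cos(sqrt(2)*c)/2 - 2*cos(2*c)


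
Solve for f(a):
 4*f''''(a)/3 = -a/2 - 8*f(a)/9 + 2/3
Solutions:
 f(a) = -9*a/16 + (C1*sin(6^(3/4)*a/6) + C2*cos(6^(3/4)*a/6))*exp(-6^(3/4)*a/6) + (C3*sin(6^(3/4)*a/6) + C4*cos(6^(3/4)*a/6))*exp(6^(3/4)*a/6) + 3/4


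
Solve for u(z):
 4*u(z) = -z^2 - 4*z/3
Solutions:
 u(z) = z*(-3*z - 4)/12


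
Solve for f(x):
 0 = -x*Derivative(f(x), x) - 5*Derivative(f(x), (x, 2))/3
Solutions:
 f(x) = C1 + C2*erf(sqrt(30)*x/10)


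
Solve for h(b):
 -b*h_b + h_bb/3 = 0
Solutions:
 h(b) = C1 + C2*erfi(sqrt(6)*b/2)


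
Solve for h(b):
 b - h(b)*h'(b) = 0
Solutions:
 h(b) = -sqrt(C1 + b^2)
 h(b) = sqrt(C1 + b^2)


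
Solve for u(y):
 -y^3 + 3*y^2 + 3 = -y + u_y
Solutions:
 u(y) = C1 - y^4/4 + y^3 + y^2/2 + 3*y


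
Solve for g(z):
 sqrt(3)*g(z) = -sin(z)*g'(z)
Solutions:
 g(z) = C1*(cos(z) + 1)^(sqrt(3)/2)/(cos(z) - 1)^(sqrt(3)/2)


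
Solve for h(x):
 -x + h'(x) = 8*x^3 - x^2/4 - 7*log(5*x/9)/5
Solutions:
 h(x) = C1 + 2*x^4 - x^3/12 + x^2/2 - 7*x*log(x)/5 - 7*x*log(5)/5 + 7*x/5 + 14*x*log(3)/5


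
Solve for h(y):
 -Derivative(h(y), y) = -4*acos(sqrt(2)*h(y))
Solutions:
 Integral(1/acos(sqrt(2)*_y), (_y, h(y))) = C1 + 4*y


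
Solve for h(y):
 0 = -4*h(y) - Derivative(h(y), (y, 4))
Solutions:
 h(y) = (C1*sin(y) + C2*cos(y))*exp(-y) + (C3*sin(y) + C4*cos(y))*exp(y)


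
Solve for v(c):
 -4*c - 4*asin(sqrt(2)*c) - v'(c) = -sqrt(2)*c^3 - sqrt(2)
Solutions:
 v(c) = C1 + sqrt(2)*c^4/4 - 2*c^2 - 4*c*asin(sqrt(2)*c) + sqrt(2)*c - 2*sqrt(2)*sqrt(1 - 2*c^2)


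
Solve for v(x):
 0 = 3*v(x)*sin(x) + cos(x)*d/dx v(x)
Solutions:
 v(x) = C1*cos(x)^3


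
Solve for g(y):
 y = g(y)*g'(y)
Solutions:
 g(y) = -sqrt(C1 + y^2)
 g(y) = sqrt(C1 + y^2)


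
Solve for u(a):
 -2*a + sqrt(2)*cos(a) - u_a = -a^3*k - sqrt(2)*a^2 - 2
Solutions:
 u(a) = C1 + a^4*k/4 + sqrt(2)*a^3/3 - a^2 + 2*a + sqrt(2)*sin(a)


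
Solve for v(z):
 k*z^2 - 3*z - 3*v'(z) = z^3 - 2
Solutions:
 v(z) = C1 + k*z^3/9 - z^4/12 - z^2/2 + 2*z/3


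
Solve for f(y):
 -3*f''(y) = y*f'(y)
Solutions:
 f(y) = C1 + C2*erf(sqrt(6)*y/6)


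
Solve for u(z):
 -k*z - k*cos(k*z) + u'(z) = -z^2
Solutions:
 u(z) = C1 + k*z^2/2 - z^3/3 + sin(k*z)


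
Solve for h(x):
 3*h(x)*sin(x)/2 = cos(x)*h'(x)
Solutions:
 h(x) = C1/cos(x)^(3/2)


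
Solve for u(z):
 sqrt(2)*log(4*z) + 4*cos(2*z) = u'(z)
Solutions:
 u(z) = C1 + sqrt(2)*z*(log(z) - 1) + 2*sqrt(2)*z*log(2) + 2*sin(2*z)


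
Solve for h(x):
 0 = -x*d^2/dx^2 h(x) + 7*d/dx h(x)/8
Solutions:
 h(x) = C1 + C2*x^(15/8)


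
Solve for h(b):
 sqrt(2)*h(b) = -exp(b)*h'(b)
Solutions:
 h(b) = C1*exp(sqrt(2)*exp(-b))


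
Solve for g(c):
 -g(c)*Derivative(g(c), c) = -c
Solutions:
 g(c) = -sqrt(C1 + c^2)
 g(c) = sqrt(C1 + c^2)


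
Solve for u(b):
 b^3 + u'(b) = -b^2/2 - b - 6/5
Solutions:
 u(b) = C1 - b^4/4 - b^3/6 - b^2/2 - 6*b/5


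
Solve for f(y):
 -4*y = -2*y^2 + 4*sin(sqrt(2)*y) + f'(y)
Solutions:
 f(y) = C1 + 2*y^3/3 - 2*y^2 + 2*sqrt(2)*cos(sqrt(2)*y)


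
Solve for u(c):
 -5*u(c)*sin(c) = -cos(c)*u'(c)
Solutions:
 u(c) = C1/cos(c)^5


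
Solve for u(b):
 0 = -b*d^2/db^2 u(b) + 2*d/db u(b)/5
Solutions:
 u(b) = C1 + C2*b^(7/5)


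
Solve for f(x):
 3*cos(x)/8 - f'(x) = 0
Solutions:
 f(x) = C1 + 3*sin(x)/8


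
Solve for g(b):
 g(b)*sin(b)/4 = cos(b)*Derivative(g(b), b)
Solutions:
 g(b) = C1/cos(b)^(1/4)


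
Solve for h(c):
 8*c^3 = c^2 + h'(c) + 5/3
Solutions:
 h(c) = C1 + 2*c^4 - c^3/3 - 5*c/3


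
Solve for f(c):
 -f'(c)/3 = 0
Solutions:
 f(c) = C1


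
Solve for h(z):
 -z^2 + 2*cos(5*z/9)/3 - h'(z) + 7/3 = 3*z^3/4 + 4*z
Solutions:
 h(z) = C1 - 3*z^4/16 - z^3/3 - 2*z^2 + 7*z/3 + 6*sin(5*z/9)/5


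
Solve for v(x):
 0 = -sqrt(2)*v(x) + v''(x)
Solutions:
 v(x) = C1*exp(-2^(1/4)*x) + C2*exp(2^(1/4)*x)


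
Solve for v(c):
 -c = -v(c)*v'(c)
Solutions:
 v(c) = -sqrt(C1 + c^2)
 v(c) = sqrt(C1 + c^2)


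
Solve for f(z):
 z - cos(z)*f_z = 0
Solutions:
 f(z) = C1 + Integral(z/cos(z), z)


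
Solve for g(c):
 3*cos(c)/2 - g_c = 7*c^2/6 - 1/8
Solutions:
 g(c) = C1 - 7*c^3/18 + c/8 + 3*sin(c)/2


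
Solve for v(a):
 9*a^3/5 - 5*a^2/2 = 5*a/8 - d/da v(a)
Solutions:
 v(a) = C1 - 9*a^4/20 + 5*a^3/6 + 5*a^2/16


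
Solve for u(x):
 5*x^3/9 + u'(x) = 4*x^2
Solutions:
 u(x) = C1 - 5*x^4/36 + 4*x^3/3


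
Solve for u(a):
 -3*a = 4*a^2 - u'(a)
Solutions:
 u(a) = C1 + 4*a^3/3 + 3*a^2/2


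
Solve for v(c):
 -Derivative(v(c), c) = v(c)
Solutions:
 v(c) = C1*exp(-c)


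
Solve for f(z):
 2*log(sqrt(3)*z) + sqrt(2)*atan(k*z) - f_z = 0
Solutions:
 f(z) = C1 + 2*z*log(z) - 2*z + z*log(3) + sqrt(2)*Piecewise((z*atan(k*z) - log(k^2*z^2 + 1)/(2*k), Ne(k, 0)), (0, True))


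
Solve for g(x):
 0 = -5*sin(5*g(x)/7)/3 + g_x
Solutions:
 -5*x/3 + 7*log(cos(5*g(x)/7) - 1)/10 - 7*log(cos(5*g(x)/7) + 1)/10 = C1


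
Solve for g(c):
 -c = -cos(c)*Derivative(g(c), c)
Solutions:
 g(c) = C1 + Integral(c/cos(c), c)


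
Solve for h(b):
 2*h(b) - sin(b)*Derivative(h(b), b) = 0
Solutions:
 h(b) = C1*(cos(b) - 1)/(cos(b) + 1)


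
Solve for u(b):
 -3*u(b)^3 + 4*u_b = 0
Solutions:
 u(b) = -sqrt(2)*sqrt(-1/(C1 + 3*b))
 u(b) = sqrt(2)*sqrt(-1/(C1 + 3*b))


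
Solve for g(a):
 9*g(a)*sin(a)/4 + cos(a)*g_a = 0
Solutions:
 g(a) = C1*cos(a)^(9/4)


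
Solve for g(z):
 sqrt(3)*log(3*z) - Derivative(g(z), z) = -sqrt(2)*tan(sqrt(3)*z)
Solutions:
 g(z) = C1 + sqrt(3)*z*(log(z) - 1) + sqrt(3)*z*log(3) - sqrt(6)*log(cos(sqrt(3)*z))/3


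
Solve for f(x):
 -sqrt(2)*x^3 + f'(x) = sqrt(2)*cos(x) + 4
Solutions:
 f(x) = C1 + sqrt(2)*x^4/4 + 4*x + sqrt(2)*sin(x)


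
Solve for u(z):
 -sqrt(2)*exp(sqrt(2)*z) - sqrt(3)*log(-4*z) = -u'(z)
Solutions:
 u(z) = C1 + sqrt(3)*z*log(-z) + sqrt(3)*z*(-1 + 2*log(2)) + exp(sqrt(2)*z)


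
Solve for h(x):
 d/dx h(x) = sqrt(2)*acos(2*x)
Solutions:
 h(x) = C1 + sqrt(2)*(x*acos(2*x) - sqrt(1 - 4*x^2)/2)


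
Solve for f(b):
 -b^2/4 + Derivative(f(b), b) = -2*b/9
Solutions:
 f(b) = C1 + b^3/12 - b^2/9


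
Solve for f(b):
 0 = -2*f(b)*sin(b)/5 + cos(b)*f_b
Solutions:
 f(b) = C1/cos(b)^(2/5)


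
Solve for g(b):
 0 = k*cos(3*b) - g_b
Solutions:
 g(b) = C1 + k*sin(3*b)/3


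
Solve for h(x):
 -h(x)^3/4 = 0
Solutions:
 h(x) = 0


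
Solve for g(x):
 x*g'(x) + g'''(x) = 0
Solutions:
 g(x) = C1 + Integral(C2*airyai(-x) + C3*airybi(-x), x)


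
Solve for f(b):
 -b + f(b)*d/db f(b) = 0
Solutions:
 f(b) = -sqrt(C1 + b^2)
 f(b) = sqrt(C1 + b^2)


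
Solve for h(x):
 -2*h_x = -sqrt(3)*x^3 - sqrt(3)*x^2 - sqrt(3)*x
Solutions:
 h(x) = C1 + sqrt(3)*x^4/8 + sqrt(3)*x^3/6 + sqrt(3)*x^2/4


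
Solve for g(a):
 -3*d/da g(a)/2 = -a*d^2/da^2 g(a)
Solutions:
 g(a) = C1 + C2*a^(5/2)


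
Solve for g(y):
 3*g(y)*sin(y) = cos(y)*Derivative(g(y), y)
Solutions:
 g(y) = C1/cos(y)^3


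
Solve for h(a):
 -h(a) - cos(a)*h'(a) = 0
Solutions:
 h(a) = C1*sqrt(sin(a) - 1)/sqrt(sin(a) + 1)


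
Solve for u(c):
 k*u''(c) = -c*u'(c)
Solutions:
 u(c) = C1 + C2*sqrt(k)*erf(sqrt(2)*c*sqrt(1/k)/2)


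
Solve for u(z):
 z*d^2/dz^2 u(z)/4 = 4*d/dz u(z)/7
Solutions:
 u(z) = C1 + C2*z^(23/7)


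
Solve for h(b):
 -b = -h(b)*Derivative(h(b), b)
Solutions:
 h(b) = -sqrt(C1 + b^2)
 h(b) = sqrt(C1 + b^2)


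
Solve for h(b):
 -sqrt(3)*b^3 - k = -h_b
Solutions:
 h(b) = C1 + sqrt(3)*b^4/4 + b*k


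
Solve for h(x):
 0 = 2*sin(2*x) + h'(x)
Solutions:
 h(x) = C1 + cos(2*x)


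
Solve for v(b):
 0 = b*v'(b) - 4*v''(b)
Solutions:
 v(b) = C1 + C2*erfi(sqrt(2)*b/4)


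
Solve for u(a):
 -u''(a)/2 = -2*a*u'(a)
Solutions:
 u(a) = C1 + C2*erfi(sqrt(2)*a)


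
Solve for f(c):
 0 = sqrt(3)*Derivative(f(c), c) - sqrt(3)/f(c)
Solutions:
 f(c) = -sqrt(C1 + 2*c)
 f(c) = sqrt(C1 + 2*c)


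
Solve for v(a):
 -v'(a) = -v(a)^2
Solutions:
 v(a) = -1/(C1 + a)


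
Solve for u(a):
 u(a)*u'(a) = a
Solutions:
 u(a) = -sqrt(C1 + a^2)
 u(a) = sqrt(C1 + a^2)


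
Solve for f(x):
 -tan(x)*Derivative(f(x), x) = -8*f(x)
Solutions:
 f(x) = C1*sin(x)^8


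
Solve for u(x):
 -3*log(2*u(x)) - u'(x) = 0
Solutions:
 Integral(1/(log(_y) + log(2)), (_y, u(x)))/3 = C1 - x


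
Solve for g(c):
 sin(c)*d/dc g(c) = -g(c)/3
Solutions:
 g(c) = C1*(cos(c) + 1)^(1/6)/(cos(c) - 1)^(1/6)


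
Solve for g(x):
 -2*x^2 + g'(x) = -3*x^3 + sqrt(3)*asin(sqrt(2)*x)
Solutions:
 g(x) = C1 - 3*x^4/4 + 2*x^3/3 + sqrt(3)*(x*asin(sqrt(2)*x) + sqrt(2)*sqrt(1 - 2*x^2)/2)


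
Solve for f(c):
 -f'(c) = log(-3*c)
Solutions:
 f(c) = C1 - c*log(-c) + c*(1 - log(3))


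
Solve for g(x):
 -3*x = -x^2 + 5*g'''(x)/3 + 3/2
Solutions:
 g(x) = C1 + C2*x + C3*x^2 + x^5/100 - 3*x^4/40 - 3*x^3/20


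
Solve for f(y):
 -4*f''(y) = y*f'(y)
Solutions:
 f(y) = C1 + C2*erf(sqrt(2)*y/4)


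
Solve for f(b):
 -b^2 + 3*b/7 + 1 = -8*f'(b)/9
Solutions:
 f(b) = C1 + 3*b^3/8 - 27*b^2/112 - 9*b/8


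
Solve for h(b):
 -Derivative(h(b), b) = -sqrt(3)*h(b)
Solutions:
 h(b) = C1*exp(sqrt(3)*b)


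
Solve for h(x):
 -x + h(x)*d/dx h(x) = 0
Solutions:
 h(x) = -sqrt(C1 + x^2)
 h(x) = sqrt(C1 + x^2)


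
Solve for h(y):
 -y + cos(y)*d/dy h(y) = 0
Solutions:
 h(y) = C1 + Integral(y/cos(y), y)


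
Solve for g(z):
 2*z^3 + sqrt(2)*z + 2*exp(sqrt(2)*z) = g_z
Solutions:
 g(z) = C1 + z^4/2 + sqrt(2)*z^2/2 + sqrt(2)*exp(sqrt(2)*z)


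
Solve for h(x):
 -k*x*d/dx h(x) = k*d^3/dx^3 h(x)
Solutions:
 h(x) = C1 + Integral(C2*airyai(-x) + C3*airybi(-x), x)


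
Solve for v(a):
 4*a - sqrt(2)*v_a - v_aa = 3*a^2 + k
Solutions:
 v(a) = C1 + C2*exp(-sqrt(2)*a) - sqrt(2)*a^3/2 + sqrt(2)*a^2 + 3*a^2/2 - sqrt(2)*a*k/2 - 3*sqrt(2)*a/2 - 2*a


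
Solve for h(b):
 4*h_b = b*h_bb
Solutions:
 h(b) = C1 + C2*b^5


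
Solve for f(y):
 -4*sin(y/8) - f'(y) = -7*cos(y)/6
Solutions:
 f(y) = C1 + 7*sin(y)/6 + 32*cos(y/8)


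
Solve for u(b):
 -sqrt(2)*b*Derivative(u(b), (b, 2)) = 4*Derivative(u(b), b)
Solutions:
 u(b) = C1 + C2*b^(1 - 2*sqrt(2))


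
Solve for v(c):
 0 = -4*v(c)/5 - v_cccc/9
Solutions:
 v(c) = (C1*sin(sqrt(3)*5^(3/4)*c/5) + C2*cos(sqrt(3)*5^(3/4)*c/5))*exp(-sqrt(3)*5^(3/4)*c/5) + (C3*sin(sqrt(3)*5^(3/4)*c/5) + C4*cos(sqrt(3)*5^(3/4)*c/5))*exp(sqrt(3)*5^(3/4)*c/5)


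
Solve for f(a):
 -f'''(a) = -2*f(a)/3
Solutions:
 f(a) = C3*exp(2^(1/3)*3^(2/3)*a/3) + (C1*sin(2^(1/3)*3^(1/6)*a/2) + C2*cos(2^(1/3)*3^(1/6)*a/2))*exp(-2^(1/3)*3^(2/3)*a/6)


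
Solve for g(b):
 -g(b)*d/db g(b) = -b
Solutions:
 g(b) = -sqrt(C1 + b^2)
 g(b) = sqrt(C1 + b^2)


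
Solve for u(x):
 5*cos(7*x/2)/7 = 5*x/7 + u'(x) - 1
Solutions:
 u(x) = C1 - 5*x^2/14 + x + 10*sin(7*x/2)/49


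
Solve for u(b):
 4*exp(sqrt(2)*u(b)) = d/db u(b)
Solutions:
 u(b) = sqrt(2)*(2*log(-1/(C1 + 4*b)) - log(2))/4


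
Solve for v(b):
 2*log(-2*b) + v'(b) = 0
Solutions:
 v(b) = C1 - 2*b*log(-b) + 2*b*(1 - log(2))


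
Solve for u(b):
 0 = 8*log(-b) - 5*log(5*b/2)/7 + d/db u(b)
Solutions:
 u(b) = C1 - 51*b*log(b)/7 + b*(-5*log(2)/7 + 5*log(5)/7 + 51/7 - 8*I*pi)


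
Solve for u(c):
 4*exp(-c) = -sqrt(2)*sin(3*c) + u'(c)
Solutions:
 u(c) = C1 - sqrt(2)*cos(3*c)/3 - 4*exp(-c)


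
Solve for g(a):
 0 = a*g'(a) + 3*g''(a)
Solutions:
 g(a) = C1 + C2*erf(sqrt(6)*a/6)


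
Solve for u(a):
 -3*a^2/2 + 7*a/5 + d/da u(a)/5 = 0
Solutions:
 u(a) = C1 + 5*a^3/2 - 7*a^2/2


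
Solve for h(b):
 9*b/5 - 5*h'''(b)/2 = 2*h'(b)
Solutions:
 h(b) = C1 + C2*sin(2*sqrt(5)*b/5) + C3*cos(2*sqrt(5)*b/5) + 9*b^2/20


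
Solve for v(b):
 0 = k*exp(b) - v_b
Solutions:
 v(b) = C1 + k*exp(b)


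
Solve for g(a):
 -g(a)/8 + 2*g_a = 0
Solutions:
 g(a) = C1*exp(a/16)


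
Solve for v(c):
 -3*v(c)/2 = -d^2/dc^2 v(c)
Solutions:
 v(c) = C1*exp(-sqrt(6)*c/2) + C2*exp(sqrt(6)*c/2)


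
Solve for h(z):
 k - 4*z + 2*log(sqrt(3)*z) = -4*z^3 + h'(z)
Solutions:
 h(z) = C1 + k*z + z^4 - 2*z^2 + 2*z*log(z) - 2*z + z*log(3)


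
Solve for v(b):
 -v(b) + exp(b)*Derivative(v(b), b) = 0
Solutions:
 v(b) = C1*exp(-exp(-b))


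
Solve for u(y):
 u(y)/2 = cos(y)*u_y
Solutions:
 u(y) = C1*(sin(y) + 1)^(1/4)/(sin(y) - 1)^(1/4)


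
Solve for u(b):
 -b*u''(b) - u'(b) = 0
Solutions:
 u(b) = C1 + C2*log(b)


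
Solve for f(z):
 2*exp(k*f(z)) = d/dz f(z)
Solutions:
 f(z) = Piecewise((log(-1/(C1*k + 2*k*z))/k, Ne(k, 0)), (nan, True))
 f(z) = Piecewise((C1 + 2*z, Eq(k, 0)), (nan, True))
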